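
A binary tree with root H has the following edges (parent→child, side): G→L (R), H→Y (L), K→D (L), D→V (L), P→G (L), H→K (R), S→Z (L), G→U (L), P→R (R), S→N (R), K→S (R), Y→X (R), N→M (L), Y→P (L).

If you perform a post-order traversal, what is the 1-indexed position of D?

9

Post-order visits the left subtree, then the right subtree, then the node.
At H: go left to Y.
  At Y: go left to P.
    At P: go left to G.
      At G: go left to U.
        U is a leaf — visit U.
      At G: go right to L.
        L is a leaf — visit L.
      Visit G.
    At P: go right to R.
      R is a leaf — visit R.
    Visit P.
  At Y: go right to X.
    X is a leaf — visit X.
  Visit Y.
At H: go right to K.
  At K: go left to D.
    At D: go left to V.
      V is a leaf — visit V.
    At D: no right child.
    Visit D.
  At K: go right to S.
    At S: go left to Z.
      Z is a leaf — visit Z.
    At S: go right to N.
      At N: go left to M.
        M is a leaf — visit M.
      At N: no right child.
      Visit N.
    Visit S.
  Visit K.
Visit H.
Full post-order sequence: U, L, G, R, P, X, Y, V, D, Z, M, N, S, K, H.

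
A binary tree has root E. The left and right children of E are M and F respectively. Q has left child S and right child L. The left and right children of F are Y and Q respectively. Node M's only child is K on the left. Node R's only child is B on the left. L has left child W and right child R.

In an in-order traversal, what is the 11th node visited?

R

In-order visits the left subtree, then the node, then the right subtree.
At E: go left to M.
  At M: go left to K.
    K is a leaf — visit K.
  Visit M.
  At M: no right child.
Visit E.
At E: go right to F.
  At F: go left to Y.
    Y is a leaf — visit Y.
  Visit F.
  At F: go right to Q.
    At Q: go left to S.
      S is a leaf — visit S.
    Visit Q.
    At Q: go right to L.
      At L: go left to W.
        W is a leaf — visit W.
      Visit L.
      At L: go right to R.
        At R: go left to B.
          B is a leaf — visit B.
        Visit R.
        At R: no right child.
Full in-order sequence: K, M, E, Y, F, S, Q, W, L, B, R.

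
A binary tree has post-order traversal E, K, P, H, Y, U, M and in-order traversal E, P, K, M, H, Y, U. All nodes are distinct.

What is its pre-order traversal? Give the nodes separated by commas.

The last element of post-order is the root; it splits in-order into left and right subtrees.
Root M: left subtree has 3 nodes {E, P, K}, right has 3 {H, Y, U}.
  Root P: left subtree has 1 node {E}, right has 1 {K}.
  Root U: left subtree has 2 nodes {H, Y}, right has 0 { }.
    Root Y: left subtree has 1 node {H}, right has 0 { }.

M, P, E, K, U, Y, H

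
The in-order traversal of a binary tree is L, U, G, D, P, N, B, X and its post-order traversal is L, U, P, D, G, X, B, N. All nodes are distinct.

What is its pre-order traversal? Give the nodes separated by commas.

The last element of post-order is the root; it splits in-order into left and right subtrees.
Root N: left subtree has 5 nodes {L, U, G, D, P}, right has 2 {B, X}.
  Root G: left subtree has 2 nodes {L, U}, right has 2 {D, P}.
    Root U: left subtree has 1 node {L}, right has 0 { }.
    Root D: left subtree has 0 nodes { }, right has 1 {P}.
  Root B: left subtree has 0 nodes { }, right has 1 {X}.

N, G, U, L, D, P, B, X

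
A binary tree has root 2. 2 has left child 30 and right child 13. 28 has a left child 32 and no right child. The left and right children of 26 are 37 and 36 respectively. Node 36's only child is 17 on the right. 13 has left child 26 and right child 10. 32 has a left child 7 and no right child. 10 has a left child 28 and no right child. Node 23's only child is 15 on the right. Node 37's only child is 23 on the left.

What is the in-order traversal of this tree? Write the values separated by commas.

30, 2, 23, 15, 37, 26, 36, 17, 13, 7, 32, 28, 10

In-order visits the left subtree, then the node, then the right subtree.
At 2: go left to 30.
  30 is a leaf — visit 30.
Visit 2.
At 2: go right to 13.
  At 13: go left to 26.
    At 26: go left to 37.
      At 37: go left to 23.
        At 23: no left child.
        Visit 23.
        At 23: go right to 15.
          15 is a leaf — visit 15.
      Visit 37.
      At 37: no right child.
    Visit 26.
    At 26: go right to 36.
      At 36: no left child.
      Visit 36.
      At 36: go right to 17.
        17 is a leaf — visit 17.
  Visit 13.
  At 13: go right to 10.
    At 10: go left to 28.
      At 28: go left to 32.
        At 32: go left to 7.
          7 is a leaf — visit 7.
        Visit 32.
        At 32: no right child.
      Visit 28.
      At 28: no right child.
    Visit 10.
    At 10: no right child.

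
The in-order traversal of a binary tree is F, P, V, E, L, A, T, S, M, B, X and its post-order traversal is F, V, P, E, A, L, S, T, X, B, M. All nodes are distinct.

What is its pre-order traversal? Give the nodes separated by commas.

The last element of post-order is the root; it splits in-order into left and right subtrees.
Root M: left subtree has 8 nodes {F, P, V, E, L, A, T, S}, right has 2 {B, X}.
  Root T: left subtree has 6 nodes {F, P, V, E, L, A}, right has 1 {S}.
    Root L: left subtree has 4 nodes {F, P, V, E}, right has 1 {A}.
      Root E: left subtree has 3 nodes {F, P, V}, right has 0 { }.
        Root P: left subtree has 1 node {F}, right has 1 {V}.
  Root B: left subtree has 0 nodes { }, right has 1 {X}.

M, T, L, E, P, F, V, A, S, B, X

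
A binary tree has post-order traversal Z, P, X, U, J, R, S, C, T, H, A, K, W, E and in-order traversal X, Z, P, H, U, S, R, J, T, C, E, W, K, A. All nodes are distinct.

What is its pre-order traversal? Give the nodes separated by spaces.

E H X P Z T S U R J C W K A

The last element of post-order is the root; it splits in-order into left and right subtrees.
Root E: left subtree has 10 nodes {X, Z, P, H, U, S, R, J, T, C}, right has 3 {W, K, A}.
  Root H: left subtree has 3 nodes {X, Z, P}, right has 6 {U, S, R, J, T, C}.
    Root X: left subtree has 0 nodes { }, right has 2 {Z, P}.
      Root P: left subtree has 1 node {Z}, right has 0 { }.
    Root T: left subtree has 4 nodes {U, S, R, J}, right has 1 {C}.
      Root S: left subtree has 1 node {U}, right has 2 {R, J}.
        Root R: left subtree has 0 nodes { }, right has 1 {J}.
  Root W: left subtree has 0 nodes { }, right has 2 {K, A}.
    Root K: left subtree has 0 nodes { }, right has 1 {A}.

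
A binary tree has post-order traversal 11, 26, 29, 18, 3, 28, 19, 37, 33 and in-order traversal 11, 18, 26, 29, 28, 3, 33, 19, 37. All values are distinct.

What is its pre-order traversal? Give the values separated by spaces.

The last element of post-order is the root; it splits in-order into left and right subtrees.
Root 33: left subtree has 6 nodes {11, 18, 26, 29, 28, 3}, right has 2 {19, 37}.
  Root 28: left subtree has 4 nodes {11, 18, 26, 29}, right has 1 {3}.
    Root 18: left subtree has 1 node {11}, right has 2 {26, 29}.
      Root 29: left subtree has 1 node {26}, right has 0 { }.
  Root 37: left subtree has 1 node {19}, right has 0 { }.

33 28 18 11 29 26 3 37 19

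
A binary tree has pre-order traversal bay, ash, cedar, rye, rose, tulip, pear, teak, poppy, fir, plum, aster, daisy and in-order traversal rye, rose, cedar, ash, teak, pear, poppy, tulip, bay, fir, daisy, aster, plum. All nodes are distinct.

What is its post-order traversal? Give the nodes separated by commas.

rose, rye, cedar, teak, poppy, pear, tulip, ash, daisy, aster, plum, fir, bay

The first element of pre-order is the root; it splits in-order into left and right subtrees.
Root bay: left subtree has 8 nodes {rye, rose, cedar, ash, teak, pear, poppy, tulip}, right has 4 {fir, daisy, aster, plum}.
  Root ash: left subtree has 3 nodes {rye, rose, cedar}, right has 4 {teak, pear, poppy, tulip}.
    Root cedar: left subtree has 2 nodes {rye, rose}, right has 0 { }.
      Root rye: left subtree has 0 nodes { }, right has 1 {rose}.
    Root tulip: left subtree has 3 nodes {teak, pear, poppy}, right has 0 { }.
      Root pear: left subtree has 1 node {teak}, right has 1 {poppy}.
  Root fir: left subtree has 0 nodes { }, right has 3 {daisy, aster, plum}.
    Root plum: left subtree has 2 nodes {daisy, aster}, right has 0 { }.
      Root aster: left subtree has 1 node {daisy}, right has 0 { }.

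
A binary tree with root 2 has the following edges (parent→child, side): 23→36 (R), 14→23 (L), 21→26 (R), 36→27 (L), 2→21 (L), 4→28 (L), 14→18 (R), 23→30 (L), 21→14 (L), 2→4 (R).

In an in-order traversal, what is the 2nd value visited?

In-order visits the left subtree, then the node, then the right subtree.
At 2: go left to 21.
  At 21: go left to 14.
    At 14: go left to 23.
      At 23: go left to 30.
        30 is a leaf — visit 30.
      Visit 23.
      At 23: go right to 36.
        At 36: go left to 27.
          27 is a leaf — visit 27.
        Visit 36.
        At 36: no right child.
    Visit 14.
    At 14: go right to 18.
      18 is a leaf — visit 18.
  Visit 21.
  At 21: go right to 26.
    26 is a leaf — visit 26.
Visit 2.
At 2: go right to 4.
  At 4: go left to 28.
    28 is a leaf — visit 28.
  Visit 4.
  At 4: no right child.
Full in-order sequence: 30, 23, 27, 36, 14, 18, 21, 26, 2, 28, 4.

23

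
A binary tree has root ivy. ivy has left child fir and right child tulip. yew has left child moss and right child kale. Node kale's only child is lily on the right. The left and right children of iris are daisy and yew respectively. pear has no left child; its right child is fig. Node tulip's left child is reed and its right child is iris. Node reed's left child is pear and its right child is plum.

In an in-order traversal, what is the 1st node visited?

fir

In-order visits the left subtree, then the node, then the right subtree.
At ivy: go left to fir.
  fir is a leaf — visit fir.
Visit ivy.
At ivy: go right to tulip.
  At tulip: go left to reed.
    At reed: go left to pear.
      At pear: no left child.
      Visit pear.
      At pear: go right to fig.
        fig is a leaf — visit fig.
    Visit reed.
    At reed: go right to plum.
      plum is a leaf — visit plum.
  Visit tulip.
  At tulip: go right to iris.
    At iris: go left to daisy.
      daisy is a leaf — visit daisy.
    Visit iris.
    At iris: go right to yew.
      At yew: go left to moss.
        moss is a leaf — visit moss.
      Visit yew.
      At yew: go right to kale.
        At kale: no left child.
        Visit kale.
        At kale: go right to lily.
          lily is a leaf — visit lily.
Full in-order sequence: fir, ivy, pear, fig, reed, plum, tulip, daisy, iris, moss, yew, kale, lily.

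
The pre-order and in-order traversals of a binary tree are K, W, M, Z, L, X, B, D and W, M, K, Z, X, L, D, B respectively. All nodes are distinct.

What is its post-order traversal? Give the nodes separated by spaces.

The first element of pre-order is the root; it splits in-order into left and right subtrees.
Root K: left subtree has 2 nodes {W, M}, right has 5 {Z, X, L, D, B}.
  Root W: left subtree has 0 nodes { }, right has 1 {M}.
  Root Z: left subtree has 0 nodes { }, right has 4 {X, L, D, B}.
    Root L: left subtree has 1 node {X}, right has 2 {D, B}.
      Root B: left subtree has 1 node {D}, right has 0 { }.

M W X D B L Z K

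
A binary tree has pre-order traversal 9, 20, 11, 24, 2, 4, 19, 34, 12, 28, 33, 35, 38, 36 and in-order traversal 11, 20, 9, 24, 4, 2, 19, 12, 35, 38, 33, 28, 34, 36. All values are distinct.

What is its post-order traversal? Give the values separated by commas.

11, 20, 4, 38, 35, 33, 28, 12, 36, 34, 19, 2, 24, 9

The first element of pre-order is the root; it splits in-order into left and right subtrees.
Root 9: left subtree has 2 nodes {11, 20}, right has 11 {24, 4, 2, 19, 12, 35, 38, 33, 28, 34, 36}.
  Root 20: left subtree has 1 node {11}, right has 0 { }.
  Root 24: left subtree has 0 nodes { }, right has 10 {4, 2, 19, 12, 35, 38, 33, 28, 34, 36}.
    Root 2: left subtree has 1 node {4}, right has 8 {19, 12, 35, 38, 33, 28, 34, 36}.
      Root 19: left subtree has 0 nodes { }, right has 7 {12, 35, 38, 33, 28, 34, 36}.
        Root 34: left subtree has 5 nodes {12, 35, 38, 33, 28}, right has 1 {36}.
          Root 12: left subtree has 0 nodes { }, right has 4 {35, 38, 33, 28}.
            Root 28: left subtree has 3 nodes {35, 38, 33}, right has 0 { }.
              Root 33: left subtree has 2 nodes {35, 38}, right has 0 { }.
                Root 35: left subtree has 0 nodes { }, right has 1 {38}.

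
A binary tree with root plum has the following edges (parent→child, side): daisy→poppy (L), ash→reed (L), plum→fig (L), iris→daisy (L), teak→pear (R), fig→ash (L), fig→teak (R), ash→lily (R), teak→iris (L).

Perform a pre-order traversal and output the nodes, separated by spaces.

Pre-order visits the node, then its left subtree, then its right subtree.
Visit plum.
At plum: go left to fig.
  Visit fig.
  At fig: go left to ash.
    Visit ash.
    At ash: go left to reed.
      reed is a leaf — visit reed.
    At ash: go right to lily.
      lily is a leaf — visit lily.
  At fig: go right to teak.
    Visit teak.
    At teak: go left to iris.
      Visit iris.
      At iris: go left to daisy.
        Visit daisy.
        At daisy: go left to poppy.
          poppy is a leaf — visit poppy.
        At daisy: no right child.
      At iris: no right child.
    At teak: go right to pear.
      pear is a leaf — visit pear.
At plum: no right child.

plum fig ash reed lily teak iris daisy poppy pear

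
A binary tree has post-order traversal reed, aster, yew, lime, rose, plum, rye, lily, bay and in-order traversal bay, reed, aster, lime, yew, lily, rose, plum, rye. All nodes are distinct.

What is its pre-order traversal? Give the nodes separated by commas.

bay, lily, lime, aster, reed, yew, rye, plum, rose

The last element of post-order is the root; it splits in-order into left and right subtrees.
Root bay: left subtree has 0 nodes { }, right has 8 {reed, aster, lime, yew, lily, rose, plum, rye}.
  Root lily: left subtree has 4 nodes {reed, aster, lime, yew}, right has 3 {rose, plum, rye}.
    Root lime: left subtree has 2 nodes {reed, aster}, right has 1 {yew}.
      Root aster: left subtree has 1 node {reed}, right has 0 { }.
    Root rye: left subtree has 2 nodes {rose, plum}, right has 0 { }.
      Root plum: left subtree has 1 node {rose}, right has 0 { }.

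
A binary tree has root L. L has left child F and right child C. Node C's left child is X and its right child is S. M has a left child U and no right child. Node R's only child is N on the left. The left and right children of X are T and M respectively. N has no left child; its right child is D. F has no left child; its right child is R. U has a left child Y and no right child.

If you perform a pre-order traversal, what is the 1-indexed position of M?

Pre-order visits the node, then its left subtree, then its right subtree.
Visit L.
At L: go left to F.
  Visit F.
  At F: no left child.
  At F: go right to R.
    Visit R.
    At R: go left to N.
      Visit N.
      At N: no left child.
      At N: go right to D.
        D is a leaf — visit D.
    At R: no right child.
At L: go right to C.
  Visit C.
  At C: go left to X.
    Visit X.
    At X: go left to T.
      T is a leaf — visit T.
    At X: go right to M.
      Visit M.
      At M: go left to U.
        Visit U.
        At U: go left to Y.
          Y is a leaf — visit Y.
        At U: no right child.
      At M: no right child.
  At C: go right to S.
    S is a leaf — visit S.
Full pre-order sequence: L, F, R, N, D, C, X, T, M, U, Y, S.

9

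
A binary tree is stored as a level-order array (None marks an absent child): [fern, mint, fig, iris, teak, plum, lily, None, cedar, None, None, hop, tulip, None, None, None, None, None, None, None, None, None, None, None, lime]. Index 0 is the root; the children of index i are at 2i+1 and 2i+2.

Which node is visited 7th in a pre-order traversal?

plum

Pre-order visits the node, then its left subtree, then its right subtree.
Visit fern.
At fern: go left to mint.
  Visit mint.
  At mint: go left to iris.
    Visit iris.
    At iris: no left child.
    At iris: go right to cedar.
      cedar is a leaf — visit cedar.
  At mint: go right to teak.
    teak is a leaf — visit teak.
At fern: go right to fig.
  Visit fig.
  At fig: go left to plum.
    Visit plum.
    At plum: go left to hop.
      Visit hop.
      At hop: no left child.
      At hop: go right to lime.
        lime is a leaf — visit lime.
    At plum: go right to tulip.
      tulip is a leaf — visit tulip.
  At fig: go right to lily.
    lily is a leaf — visit lily.
Full pre-order sequence: fern, mint, iris, cedar, teak, fig, plum, hop, lime, tulip, lily.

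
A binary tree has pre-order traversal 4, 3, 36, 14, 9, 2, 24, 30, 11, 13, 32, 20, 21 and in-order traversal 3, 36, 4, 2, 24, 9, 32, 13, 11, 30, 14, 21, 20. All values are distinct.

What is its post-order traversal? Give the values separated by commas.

36, 3, 24, 2, 32, 13, 11, 30, 9, 21, 20, 14, 4

The first element of pre-order is the root; it splits in-order into left and right subtrees.
Root 4: left subtree has 2 nodes {3, 36}, right has 10 {2, 24, 9, 32, 13, 11, 30, 14, 21, 20}.
  Root 3: left subtree has 0 nodes { }, right has 1 {36}.
  Root 14: left subtree has 7 nodes {2, 24, 9, 32, 13, 11, 30}, right has 2 {21, 20}.
    Root 9: left subtree has 2 nodes {2, 24}, right has 4 {32, 13, 11, 30}.
      Root 2: left subtree has 0 nodes { }, right has 1 {24}.
      Root 30: left subtree has 3 nodes {32, 13, 11}, right has 0 { }.
        Root 11: left subtree has 2 nodes {32, 13}, right has 0 { }.
          Root 13: left subtree has 1 node {32}, right has 0 { }.
    Root 20: left subtree has 1 node {21}, right has 0 { }.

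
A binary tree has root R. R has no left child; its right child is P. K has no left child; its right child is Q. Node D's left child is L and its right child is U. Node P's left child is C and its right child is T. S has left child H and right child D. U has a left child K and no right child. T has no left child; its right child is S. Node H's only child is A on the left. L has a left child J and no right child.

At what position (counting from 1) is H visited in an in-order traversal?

In-order visits the left subtree, then the node, then the right subtree.
At R: no left child.
Visit R.
At R: go right to P.
  At P: go left to C.
    C is a leaf — visit C.
  Visit P.
  At P: go right to T.
    At T: no left child.
    Visit T.
    At T: go right to S.
      At S: go left to H.
        At H: go left to A.
          A is a leaf — visit A.
        Visit H.
        At H: no right child.
      Visit S.
      At S: go right to D.
        At D: go left to L.
          At L: go left to J.
            J is a leaf — visit J.
          Visit L.
          At L: no right child.
        Visit D.
        At D: go right to U.
          At U: go left to K.
            At K: no left child.
            Visit K.
            At K: go right to Q.
              Q is a leaf — visit Q.
          Visit U.
          At U: no right child.
Full in-order sequence: R, C, P, T, A, H, S, J, L, D, K, Q, U.

6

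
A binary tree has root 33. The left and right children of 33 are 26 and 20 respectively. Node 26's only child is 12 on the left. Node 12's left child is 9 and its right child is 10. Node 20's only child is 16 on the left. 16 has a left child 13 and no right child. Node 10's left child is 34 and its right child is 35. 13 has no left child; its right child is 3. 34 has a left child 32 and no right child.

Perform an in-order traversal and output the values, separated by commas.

9, 12, 32, 34, 10, 35, 26, 33, 13, 3, 16, 20

In-order visits the left subtree, then the node, then the right subtree.
At 33: go left to 26.
  At 26: go left to 12.
    At 12: go left to 9.
      9 is a leaf — visit 9.
    Visit 12.
    At 12: go right to 10.
      At 10: go left to 34.
        At 34: go left to 32.
          32 is a leaf — visit 32.
        Visit 34.
        At 34: no right child.
      Visit 10.
      At 10: go right to 35.
        35 is a leaf — visit 35.
  Visit 26.
  At 26: no right child.
Visit 33.
At 33: go right to 20.
  At 20: go left to 16.
    At 16: go left to 13.
      At 13: no left child.
      Visit 13.
      At 13: go right to 3.
        3 is a leaf — visit 3.
    Visit 16.
    At 16: no right child.
  Visit 20.
  At 20: no right child.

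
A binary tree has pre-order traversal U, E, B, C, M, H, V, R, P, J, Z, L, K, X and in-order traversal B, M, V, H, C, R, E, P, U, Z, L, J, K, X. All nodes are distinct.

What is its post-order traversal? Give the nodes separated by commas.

The first element of pre-order is the root; it splits in-order into left and right subtrees.
Root U: left subtree has 8 nodes {B, M, V, H, C, R, E, P}, right has 5 {Z, L, J, K, X}.
  Root E: left subtree has 6 nodes {B, M, V, H, C, R}, right has 1 {P}.
    Root B: left subtree has 0 nodes { }, right has 5 {M, V, H, C, R}.
      Root C: left subtree has 3 nodes {M, V, H}, right has 1 {R}.
        Root M: left subtree has 0 nodes { }, right has 2 {V, H}.
          Root H: left subtree has 1 node {V}, right has 0 { }.
  Root J: left subtree has 2 nodes {Z, L}, right has 2 {K, X}.
    Root Z: left subtree has 0 nodes { }, right has 1 {L}.
    Root K: left subtree has 0 nodes { }, right has 1 {X}.

V, H, M, R, C, B, P, E, L, Z, X, K, J, U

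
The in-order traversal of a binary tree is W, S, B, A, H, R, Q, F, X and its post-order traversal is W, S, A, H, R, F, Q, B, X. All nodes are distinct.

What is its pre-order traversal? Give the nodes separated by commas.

X, B, S, W, Q, R, H, A, F

The last element of post-order is the root; it splits in-order into left and right subtrees.
Root X: left subtree has 8 nodes {W, S, B, A, H, R, Q, F}, right has 0 { }.
  Root B: left subtree has 2 nodes {W, S}, right has 5 {A, H, R, Q, F}.
    Root S: left subtree has 1 node {W}, right has 0 { }.
    Root Q: left subtree has 3 nodes {A, H, R}, right has 1 {F}.
      Root R: left subtree has 2 nodes {A, H}, right has 0 { }.
        Root H: left subtree has 1 node {A}, right has 0 { }.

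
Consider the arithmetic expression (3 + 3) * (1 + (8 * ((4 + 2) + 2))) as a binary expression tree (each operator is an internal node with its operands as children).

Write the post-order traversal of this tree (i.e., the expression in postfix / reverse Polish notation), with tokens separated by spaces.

Post-order on an expression tree gives postfix notation: for each operator, emit left operand, right operand, then the operator.

3 3 + 1 8 4 2 + 2 + * + *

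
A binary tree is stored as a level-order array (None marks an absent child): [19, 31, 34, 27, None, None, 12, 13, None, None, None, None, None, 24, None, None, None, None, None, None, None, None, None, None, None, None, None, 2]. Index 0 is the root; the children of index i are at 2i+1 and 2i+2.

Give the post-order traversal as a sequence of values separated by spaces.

Post-order visits the left subtree, then the right subtree, then the node.
At 19: go left to 31.
  At 31: go left to 27.
    At 27: go left to 13.
      13 is a leaf — visit 13.
    At 27: no right child.
    Visit 27.
  At 31: no right child.
  Visit 31.
At 19: go right to 34.
  At 34: no left child.
  At 34: go right to 12.
    At 12: go left to 24.
      At 24: go left to 2.
        2 is a leaf — visit 2.
      At 24: no right child.
      Visit 24.
    At 12: no right child.
    Visit 12.
  Visit 34.
Visit 19.

13 27 31 2 24 12 34 19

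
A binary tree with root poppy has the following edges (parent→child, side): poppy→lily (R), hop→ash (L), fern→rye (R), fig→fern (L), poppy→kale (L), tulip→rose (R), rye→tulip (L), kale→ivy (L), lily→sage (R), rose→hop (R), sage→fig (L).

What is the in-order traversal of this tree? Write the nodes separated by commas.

In-order visits the left subtree, then the node, then the right subtree.
At poppy: go left to kale.
  At kale: go left to ivy.
    ivy is a leaf — visit ivy.
  Visit kale.
  At kale: no right child.
Visit poppy.
At poppy: go right to lily.
  At lily: no left child.
  Visit lily.
  At lily: go right to sage.
    At sage: go left to fig.
      At fig: go left to fern.
        At fern: no left child.
        Visit fern.
        At fern: go right to rye.
          At rye: go left to tulip.
            At tulip: no left child.
            Visit tulip.
            At tulip: go right to rose.
              At rose: no left child.
              Visit rose.
              At rose: go right to hop.
                At hop: go left to ash.
                  ash is a leaf — visit ash.
                Visit hop.
                At hop: no right child.
          Visit rye.
          At rye: no right child.
      Visit fig.
      At fig: no right child.
    Visit sage.
    At sage: no right child.

ivy, kale, poppy, lily, fern, tulip, rose, ash, hop, rye, fig, sage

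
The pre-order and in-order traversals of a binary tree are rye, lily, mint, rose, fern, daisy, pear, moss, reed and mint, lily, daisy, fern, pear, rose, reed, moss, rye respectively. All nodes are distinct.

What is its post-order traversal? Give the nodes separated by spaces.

The first element of pre-order is the root; it splits in-order into left and right subtrees.
Root rye: left subtree has 8 nodes {mint, lily, daisy, fern, pear, rose, reed, moss}, right has 0 { }.
  Root lily: left subtree has 1 node {mint}, right has 6 {daisy, fern, pear, rose, reed, moss}.
    Root rose: left subtree has 3 nodes {daisy, fern, pear}, right has 2 {reed, moss}.
      Root fern: left subtree has 1 node {daisy}, right has 1 {pear}.
      Root moss: left subtree has 1 node {reed}, right has 0 { }.

mint daisy pear fern reed moss rose lily rye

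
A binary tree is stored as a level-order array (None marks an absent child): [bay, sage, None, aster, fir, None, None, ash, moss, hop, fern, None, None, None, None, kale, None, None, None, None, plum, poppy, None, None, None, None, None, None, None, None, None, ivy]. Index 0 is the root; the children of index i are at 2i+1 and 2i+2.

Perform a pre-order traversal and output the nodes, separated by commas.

Pre-order visits the node, then its left subtree, then its right subtree.
Visit bay.
At bay: go left to sage.
  Visit sage.
  At sage: go left to aster.
    Visit aster.
    At aster: go left to ash.
      Visit ash.
      At ash: go left to kale.
        Visit kale.
        At kale: go left to ivy.
          ivy is a leaf — visit ivy.
        At kale: no right child.
      At ash: no right child.
    At aster: go right to moss.
      moss is a leaf — visit moss.
  At sage: go right to fir.
    Visit fir.
    At fir: go left to hop.
      Visit hop.
      At hop: no left child.
      At hop: go right to plum.
        plum is a leaf — visit plum.
    At fir: go right to fern.
      Visit fern.
      At fern: go left to poppy.
        poppy is a leaf — visit poppy.
      At fern: no right child.
At bay: no right child.

bay, sage, aster, ash, kale, ivy, moss, fir, hop, plum, fern, poppy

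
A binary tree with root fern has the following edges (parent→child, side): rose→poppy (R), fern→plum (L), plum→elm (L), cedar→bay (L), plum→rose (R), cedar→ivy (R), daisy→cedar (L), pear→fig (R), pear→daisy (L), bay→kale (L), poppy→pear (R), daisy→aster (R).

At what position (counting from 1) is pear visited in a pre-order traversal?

Pre-order visits the node, then its left subtree, then its right subtree.
Visit fern.
At fern: go left to plum.
  Visit plum.
  At plum: go left to elm.
    elm is a leaf — visit elm.
  At plum: go right to rose.
    Visit rose.
    At rose: no left child.
    At rose: go right to poppy.
      Visit poppy.
      At poppy: no left child.
      At poppy: go right to pear.
        Visit pear.
        At pear: go left to daisy.
          Visit daisy.
          At daisy: go left to cedar.
            Visit cedar.
            At cedar: go left to bay.
              Visit bay.
              At bay: go left to kale.
                kale is a leaf — visit kale.
              At bay: no right child.
            At cedar: go right to ivy.
              ivy is a leaf — visit ivy.
          At daisy: go right to aster.
            aster is a leaf — visit aster.
        At pear: go right to fig.
          fig is a leaf — visit fig.
At fern: no right child.
Full pre-order sequence: fern, plum, elm, rose, poppy, pear, daisy, cedar, bay, kale, ivy, aster, fig.

6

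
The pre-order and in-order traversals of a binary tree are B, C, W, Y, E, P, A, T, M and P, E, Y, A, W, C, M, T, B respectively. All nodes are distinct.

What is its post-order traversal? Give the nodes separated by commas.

P, E, A, Y, W, M, T, C, B

The first element of pre-order is the root; it splits in-order into left and right subtrees.
Root B: left subtree has 8 nodes {P, E, Y, A, W, C, M, T}, right has 0 { }.
  Root C: left subtree has 5 nodes {P, E, Y, A, W}, right has 2 {M, T}.
    Root W: left subtree has 4 nodes {P, E, Y, A}, right has 0 { }.
      Root Y: left subtree has 2 nodes {P, E}, right has 1 {A}.
        Root E: left subtree has 1 node {P}, right has 0 { }.
    Root T: left subtree has 1 node {M}, right has 0 { }.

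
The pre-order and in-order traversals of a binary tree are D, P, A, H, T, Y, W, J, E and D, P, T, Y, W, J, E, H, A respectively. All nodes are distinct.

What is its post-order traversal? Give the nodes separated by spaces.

The first element of pre-order is the root; it splits in-order into left and right subtrees.
Root D: left subtree has 0 nodes { }, right has 8 {P, T, Y, W, J, E, H, A}.
  Root P: left subtree has 0 nodes { }, right has 7 {T, Y, W, J, E, H, A}.
    Root A: left subtree has 6 nodes {T, Y, W, J, E, H}, right has 0 { }.
      Root H: left subtree has 5 nodes {T, Y, W, J, E}, right has 0 { }.
        Root T: left subtree has 0 nodes { }, right has 4 {Y, W, J, E}.
          Root Y: left subtree has 0 nodes { }, right has 3 {W, J, E}.
            Root W: left subtree has 0 nodes { }, right has 2 {J, E}.
              Root J: left subtree has 0 nodes { }, right has 1 {E}.

E J W Y T H A P D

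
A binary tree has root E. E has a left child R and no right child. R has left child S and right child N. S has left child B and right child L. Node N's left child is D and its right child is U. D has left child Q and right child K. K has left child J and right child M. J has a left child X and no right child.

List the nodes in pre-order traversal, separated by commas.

E, R, S, B, L, N, D, Q, K, J, X, M, U

Pre-order visits the node, then its left subtree, then its right subtree.
Visit E.
At E: go left to R.
  Visit R.
  At R: go left to S.
    Visit S.
    At S: go left to B.
      B is a leaf — visit B.
    At S: go right to L.
      L is a leaf — visit L.
  At R: go right to N.
    Visit N.
    At N: go left to D.
      Visit D.
      At D: go left to Q.
        Q is a leaf — visit Q.
      At D: go right to K.
        Visit K.
        At K: go left to J.
          Visit J.
          At J: go left to X.
            X is a leaf — visit X.
          At J: no right child.
        At K: go right to M.
          M is a leaf — visit M.
    At N: go right to U.
      U is a leaf — visit U.
At E: no right child.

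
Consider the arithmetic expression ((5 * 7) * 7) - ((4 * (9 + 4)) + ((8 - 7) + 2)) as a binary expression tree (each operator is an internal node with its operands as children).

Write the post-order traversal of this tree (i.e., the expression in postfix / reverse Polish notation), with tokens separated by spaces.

5 7 * 7 * 4 9 4 + * 8 7 - 2 + + -

Post-order on an expression tree gives postfix notation: for each operator, emit left operand, right operand, then the operator.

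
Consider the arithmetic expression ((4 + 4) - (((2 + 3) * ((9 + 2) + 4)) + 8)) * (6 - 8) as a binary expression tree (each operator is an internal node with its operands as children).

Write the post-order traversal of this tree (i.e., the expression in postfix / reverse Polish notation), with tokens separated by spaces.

4 4 + 2 3 + 9 2 + 4 + * 8 + - 6 8 - *

Post-order on an expression tree gives postfix notation: for each operator, emit left operand, right operand, then the operator.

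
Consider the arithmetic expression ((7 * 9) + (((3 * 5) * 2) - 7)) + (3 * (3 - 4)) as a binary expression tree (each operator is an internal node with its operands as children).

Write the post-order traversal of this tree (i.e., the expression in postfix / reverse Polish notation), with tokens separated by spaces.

7 9 * 3 5 * 2 * 7 - + 3 3 4 - * +

Post-order on an expression tree gives postfix notation: for each operator, emit left operand, right operand, then the operator.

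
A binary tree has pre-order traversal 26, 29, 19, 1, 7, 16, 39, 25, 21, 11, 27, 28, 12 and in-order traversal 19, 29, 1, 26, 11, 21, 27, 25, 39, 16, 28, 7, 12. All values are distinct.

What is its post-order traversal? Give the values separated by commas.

19, 1, 29, 11, 27, 21, 25, 39, 28, 16, 12, 7, 26

The first element of pre-order is the root; it splits in-order into left and right subtrees.
Root 26: left subtree has 3 nodes {19, 29, 1}, right has 9 {11, 21, 27, 25, 39, 16, 28, 7, 12}.
  Root 29: left subtree has 1 node {19}, right has 1 {1}.
  Root 7: left subtree has 7 nodes {11, 21, 27, 25, 39, 16, 28}, right has 1 {12}.
    Root 16: left subtree has 5 nodes {11, 21, 27, 25, 39}, right has 1 {28}.
      Root 39: left subtree has 4 nodes {11, 21, 27, 25}, right has 0 { }.
        Root 25: left subtree has 3 nodes {11, 21, 27}, right has 0 { }.
          Root 21: left subtree has 1 node {11}, right has 1 {27}.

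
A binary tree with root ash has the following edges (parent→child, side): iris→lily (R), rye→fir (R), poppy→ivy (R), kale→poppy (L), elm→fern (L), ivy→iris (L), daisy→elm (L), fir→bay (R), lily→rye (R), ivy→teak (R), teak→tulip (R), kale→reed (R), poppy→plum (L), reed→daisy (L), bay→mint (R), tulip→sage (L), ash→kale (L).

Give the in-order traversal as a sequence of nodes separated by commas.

plum, poppy, iris, lily, rye, fir, bay, mint, ivy, teak, sage, tulip, kale, fern, elm, daisy, reed, ash

In-order visits the left subtree, then the node, then the right subtree.
At ash: go left to kale.
  At kale: go left to poppy.
    At poppy: go left to plum.
      plum is a leaf — visit plum.
    Visit poppy.
    At poppy: go right to ivy.
      At ivy: go left to iris.
        At iris: no left child.
        Visit iris.
        At iris: go right to lily.
          At lily: no left child.
          Visit lily.
          At lily: go right to rye.
            At rye: no left child.
            Visit rye.
            At rye: go right to fir.
              At fir: no left child.
              Visit fir.
              At fir: go right to bay.
                At bay: no left child.
                Visit bay.
                At bay: go right to mint.
                  mint is a leaf — visit mint.
      Visit ivy.
      At ivy: go right to teak.
        At teak: no left child.
        Visit teak.
        At teak: go right to tulip.
          At tulip: go left to sage.
            sage is a leaf — visit sage.
          Visit tulip.
          At tulip: no right child.
  Visit kale.
  At kale: go right to reed.
    At reed: go left to daisy.
      At daisy: go left to elm.
        At elm: go left to fern.
          fern is a leaf — visit fern.
        Visit elm.
        At elm: no right child.
      Visit daisy.
      At daisy: no right child.
    Visit reed.
    At reed: no right child.
Visit ash.
At ash: no right child.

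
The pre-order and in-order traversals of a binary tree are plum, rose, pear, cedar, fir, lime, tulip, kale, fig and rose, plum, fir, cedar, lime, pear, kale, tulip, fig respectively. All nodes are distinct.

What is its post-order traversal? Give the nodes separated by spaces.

rose fir lime cedar kale fig tulip pear plum

The first element of pre-order is the root; it splits in-order into left and right subtrees.
Root plum: left subtree has 1 node {rose}, right has 7 {fir, cedar, lime, pear, kale, tulip, fig}.
  Root pear: left subtree has 3 nodes {fir, cedar, lime}, right has 3 {kale, tulip, fig}.
    Root cedar: left subtree has 1 node {fir}, right has 1 {lime}.
    Root tulip: left subtree has 1 node {kale}, right has 1 {fig}.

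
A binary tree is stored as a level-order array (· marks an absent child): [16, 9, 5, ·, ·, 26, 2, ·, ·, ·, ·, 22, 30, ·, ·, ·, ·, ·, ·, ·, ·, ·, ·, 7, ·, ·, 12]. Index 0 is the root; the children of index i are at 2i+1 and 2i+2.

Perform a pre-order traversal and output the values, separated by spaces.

16 9 5 26 22 7 30 12 2

Pre-order visits the node, then its left subtree, then its right subtree.
Visit 16.
At 16: go left to 9.
  9 is a leaf — visit 9.
At 16: go right to 5.
  Visit 5.
  At 5: go left to 26.
    Visit 26.
    At 26: go left to 22.
      Visit 22.
      At 22: go left to 7.
        7 is a leaf — visit 7.
      At 22: no right child.
    At 26: go right to 30.
      Visit 30.
      At 30: no left child.
      At 30: go right to 12.
        12 is a leaf — visit 12.
  At 5: go right to 2.
    2 is a leaf — visit 2.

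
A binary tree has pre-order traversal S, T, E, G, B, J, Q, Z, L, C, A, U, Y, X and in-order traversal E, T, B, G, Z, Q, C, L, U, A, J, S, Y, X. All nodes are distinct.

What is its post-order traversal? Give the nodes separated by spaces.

E B Z C U A L Q J G T X Y S

The first element of pre-order is the root; it splits in-order into left and right subtrees.
Root S: left subtree has 11 nodes {E, T, B, G, Z, Q, C, L, U, A, J}, right has 2 {Y, X}.
  Root T: left subtree has 1 node {E}, right has 9 {B, G, Z, Q, C, L, U, A, J}.
    Root G: left subtree has 1 node {B}, right has 7 {Z, Q, C, L, U, A, J}.
      Root J: left subtree has 6 nodes {Z, Q, C, L, U, A}, right has 0 { }.
        Root Q: left subtree has 1 node {Z}, right has 4 {C, L, U, A}.
          Root L: left subtree has 1 node {C}, right has 2 {U, A}.
            Root A: left subtree has 1 node {U}, right has 0 { }.
  Root Y: left subtree has 0 nodes { }, right has 1 {X}.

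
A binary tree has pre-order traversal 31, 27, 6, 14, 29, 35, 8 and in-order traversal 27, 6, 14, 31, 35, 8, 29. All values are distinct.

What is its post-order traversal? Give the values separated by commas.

The first element of pre-order is the root; it splits in-order into left and right subtrees.
Root 31: left subtree has 3 nodes {27, 6, 14}, right has 3 {35, 8, 29}.
  Root 27: left subtree has 0 nodes { }, right has 2 {6, 14}.
    Root 6: left subtree has 0 nodes { }, right has 1 {14}.
  Root 29: left subtree has 2 nodes {35, 8}, right has 0 { }.
    Root 35: left subtree has 0 nodes { }, right has 1 {8}.

14, 6, 27, 8, 35, 29, 31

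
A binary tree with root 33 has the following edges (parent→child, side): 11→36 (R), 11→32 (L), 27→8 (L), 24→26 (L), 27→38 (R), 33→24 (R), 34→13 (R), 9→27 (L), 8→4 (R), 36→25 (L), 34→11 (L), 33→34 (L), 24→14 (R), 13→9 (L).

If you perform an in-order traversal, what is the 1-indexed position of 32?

1

In-order visits the left subtree, then the node, then the right subtree.
At 33: go left to 34.
  At 34: go left to 11.
    At 11: go left to 32.
      32 is a leaf — visit 32.
    Visit 11.
    At 11: go right to 36.
      At 36: go left to 25.
        25 is a leaf — visit 25.
      Visit 36.
      At 36: no right child.
  Visit 34.
  At 34: go right to 13.
    At 13: go left to 9.
      At 9: go left to 27.
        At 27: go left to 8.
          At 8: no left child.
          Visit 8.
          At 8: go right to 4.
            4 is a leaf — visit 4.
        Visit 27.
        At 27: go right to 38.
          38 is a leaf — visit 38.
      Visit 9.
      At 9: no right child.
    Visit 13.
    At 13: no right child.
Visit 33.
At 33: go right to 24.
  At 24: go left to 26.
    26 is a leaf — visit 26.
  Visit 24.
  At 24: go right to 14.
    14 is a leaf — visit 14.
Full in-order sequence: 32, 11, 25, 36, 34, 8, 4, 27, 38, 9, 13, 33, 26, 24, 14.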